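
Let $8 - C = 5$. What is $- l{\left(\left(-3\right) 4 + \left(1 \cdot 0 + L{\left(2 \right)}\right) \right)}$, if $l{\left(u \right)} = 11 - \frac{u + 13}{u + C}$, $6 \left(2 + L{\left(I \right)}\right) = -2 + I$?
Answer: $- \frac{120}{11} \approx -10.909$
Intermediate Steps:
$C = 3$ ($C = 8 - 5 = 3$)
$L{\left(I \right)} = - \frac{7}{3} + \frac{I}{6}$ ($L{\left(I \right)} = -2 + \frac{-2 + I}{6} = -2 + \left(- \frac{1}{3} + \frac{I}{6}\right) = - \frac{7}{3} + \frac{I}{6}$)
$l{\left(u \right)} = 11 - \frac{13 + u}{3 + u}$ ($l{\left(u \right)} = 11 - \frac{u + 13}{u + 3} = 11 - \frac{13 + u}{3 + u}$)
$- l{\left(\left(-3\right) 4 + \left(1 \cdot 0 + L{\left(2 \right)}\right) \right)} = - \frac{10 \left(2 + \left(\left(-3\right) 4 + \left(1 \cdot 0 + \left(- \frac{7}{3} + \frac{1}{6} \cdot 2\right)\right)\right)\right)}{3 + \left(\left(-3\right) 4 + \left(1 \cdot 0 + \left(- \frac{7}{3} + \frac{1}{6} \cdot 2\right)\right)\right)} = - \frac{10 \left(2 + \left(-12 + \left(0 + \left(- \frac{7}{3} + \frac{1}{3}\right)\right)\right)\right)}{3 + \left(-12 + \left(0 + \left(- \frac{7}{3} + \frac{1}{3}\right)\right)\right)} = - \frac{10 \left(2 + \left(-12 + \left(0 - 2\right)\right)\right)}{3 + \left(-12 + \left(0 - 2\right)\right)} = - \frac{10 \left(2 - 14\right)}{3 - 14} = - \frac{10 \left(-12\right)}{-11} = - \frac{10 \left(-1\right) \left(-12\right)}{11} = \left(-1\right) \frac{120}{11} = - \frac{120}{11}$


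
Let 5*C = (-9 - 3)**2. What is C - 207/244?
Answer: 34101/1220 ≈ 27.952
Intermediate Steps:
C = 144/5 (C = (-9 - 3)**2/5 = (1/5)*(-12)**2 = (1/5)*144 = 144/5 ≈ 28.800)
C - 207/244 = 144/5 - 207/244 = 34101/1220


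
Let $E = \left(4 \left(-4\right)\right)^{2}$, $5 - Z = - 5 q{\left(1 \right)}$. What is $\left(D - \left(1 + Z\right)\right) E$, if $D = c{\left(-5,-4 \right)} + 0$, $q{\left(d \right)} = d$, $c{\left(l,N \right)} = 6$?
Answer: $-1280$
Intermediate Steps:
$Z = 10$ ($Z = 5 - \left(-5\right) 1 = 5 - -5 = 5 + 5 = 10$)
$D = 6$ ($D = 6 + 0 = 6$)
$E = 256$ ($E = \left(-16\right)^{2} = 256$)
$\left(D - \left(1 + Z\right)\right) E = \left(6 - 11\right) 256 = \left(-5\right) 256 = -1280$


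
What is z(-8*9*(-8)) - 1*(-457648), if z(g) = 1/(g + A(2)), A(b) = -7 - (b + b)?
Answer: 258571121/565 ≈ 4.5765e+5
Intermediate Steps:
A(b) = -7 - 2*b
z(g) = 1/(-11 + g) (z(g) = 1/(g + (-7 - 2*2)) = 1/(g + (-7 - 4)) = 1/(g - 11) = 1/(-11 + g))
z(-8*9*(-8)) - 1*(-457648) = 1/(-11 - 8*9*(-8)) - 1*(-457648) = 1/(-11 - 72*(-8)) + 457648 = 1/(-11 + 576) + 457648 = 1/565 + 457648 = 258571121/565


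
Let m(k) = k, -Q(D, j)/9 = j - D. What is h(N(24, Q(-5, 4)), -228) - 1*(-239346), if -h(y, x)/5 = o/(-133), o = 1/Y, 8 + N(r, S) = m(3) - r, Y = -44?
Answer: 1400652787/5852 ≈ 2.3935e+5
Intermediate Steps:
Q(D, j) = -9*j + 9*D (Q(D, j) = -9*(j - D) = -9*j + 9*D)
N(r, S) = -5 - r (N(r, S) = -8 + (3 - r) = -5 - r)
o = -1/44 (o = 1/(-44) = -1/44 ≈ -0.022727)
h(y, x) = -5/5852 (h(y, x) = -(-5)/(44*(-133)) = -(-5)*(-1)/(44*133) = -5*1/5852 = -5/5852)
h(N(24, Q(-5, 4)), -228) - 1*(-239346) = -5/5852 - 1*(-239346) = -5/5852 + 239346 = 1400652787/5852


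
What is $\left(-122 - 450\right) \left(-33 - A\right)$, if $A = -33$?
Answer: $0$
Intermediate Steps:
$\left(-122 - 450\right) \left(-33 - A\right) = \left(-122 - 450\right) \left(-33 - -33\right) = \left(-122 - 450\right) \left(-33 + 33\right) = \left(-572\right) 0 = 0$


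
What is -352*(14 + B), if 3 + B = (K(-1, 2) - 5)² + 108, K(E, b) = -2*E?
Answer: -45056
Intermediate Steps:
B = 114 (B = -3 + ((-2*(-1) - 5)² + 108) = -3 + ((2 - 5)² + 108) = -3 + ((-3)² + 108) = -3 + (9 + 108) = -3 + 117 = 114)
-352*(14 + B) = -352*(14 + 114) = -352*128 = -45056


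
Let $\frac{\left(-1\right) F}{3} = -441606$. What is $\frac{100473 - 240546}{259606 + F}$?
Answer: $- \frac{140073}{1584424} \approx -0.088406$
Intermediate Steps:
$F = 1324818$ ($F = \left(-3\right) \left(-441606\right) = 1324818$)
$\frac{100473 - 240546}{259606 + F} = \frac{100473 - 240546}{259606 + 1324818} = \frac{100473 - 240546}{1584424} = \left(100473 - 240546\right) \frac{1}{1584424} = \left(-140073\right) \frac{1}{1584424} = - \frac{140073}{1584424}$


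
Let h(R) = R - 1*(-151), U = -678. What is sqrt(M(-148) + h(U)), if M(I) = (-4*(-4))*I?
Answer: I*sqrt(2895) ≈ 53.805*I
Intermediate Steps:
h(R) = 151 + R (h(R) = R + 151 = 151 + R)
M(I) = 16*I
sqrt(M(-148) + h(U)) = sqrt(16*(-148) + (151 - 678)) = sqrt(-2368 - 527) = sqrt(-2895) = I*sqrt(2895)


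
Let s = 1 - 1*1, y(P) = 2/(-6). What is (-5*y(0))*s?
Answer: 0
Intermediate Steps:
y(P) = -⅓ (y(P) = 2*(-⅙) = -⅓)
s = 0 (s = 1 - 1 = 0)
(-5*y(0))*s = -5*(-⅓)*0 = (5/3)*0 = 0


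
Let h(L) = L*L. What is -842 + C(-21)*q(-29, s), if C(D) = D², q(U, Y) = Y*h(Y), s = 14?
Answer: 1209262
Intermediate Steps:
h(L) = L²
q(U, Y) = Y³ (q(U, Y) = Y*Y² = Y³)
-842 + C(-21)*q(-29, s) = -842 + (-21)²*14³ = -842 + 441*2744 = -842 + 1210104 = 1209262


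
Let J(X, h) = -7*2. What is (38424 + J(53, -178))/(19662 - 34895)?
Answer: -38410/15233 ≈ -2.5215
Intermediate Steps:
J(X, h) = -14
(38424 + J(53, -178))/(19662 - 34895) = (38424 - 14)/(19662 - 34895) = 38410/(-15233) = 38410*(-1/15233) = -38410/15233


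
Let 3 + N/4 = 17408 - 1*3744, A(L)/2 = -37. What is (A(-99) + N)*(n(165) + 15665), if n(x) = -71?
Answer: 850964580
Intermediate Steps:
A(L) = -74 (A(L) = 2*(-37) = -74)
N = 54644 (N = -12 + 4*(17408 - 1*3744) = -12 + 4*(17408 - 3744) = -12 + 4*13664 = -12 + 54656 = 54644)
(A(-99) + N)*(n(165) + 15665) = (-74 + 54644)*(-71 + 15665) = 54570*15594 = 850964580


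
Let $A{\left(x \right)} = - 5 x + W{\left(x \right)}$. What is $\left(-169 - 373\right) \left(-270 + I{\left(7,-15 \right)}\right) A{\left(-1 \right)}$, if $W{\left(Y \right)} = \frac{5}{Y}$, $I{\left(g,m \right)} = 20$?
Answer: $0$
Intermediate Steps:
$A{\left(x \right)} = - 5 x + \frac{5}{x}$
$\left(-169 - 373\right) \left(-270 + I{\left(7,-15 \right)}\right) A{\left(-1 \right)} = \left(-169 - 373\right) \left(-270 + 20\right) \left(\left(-5\right) \left(-1\right) + \frac{5}{-1}\right) = \left(-542\right) \left(-250\right) \left(5 + 5 \left(-1\right)\right) = 135500 \left(5 - 5\right) = 135500 \cdot 0 = 0$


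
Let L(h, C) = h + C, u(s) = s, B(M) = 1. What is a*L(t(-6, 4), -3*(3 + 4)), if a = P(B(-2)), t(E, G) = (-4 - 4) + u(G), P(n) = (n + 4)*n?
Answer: -125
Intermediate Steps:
P(n) = n*(4 + n) (P(n) = (4 + n)*n = n*(4 + n))
t(E, G) = -8 + G (t(E, G) = (-4 - 4) + G = -8 + G)
L(h, C) = C + h
a = 5 (a = 1*(4 + 1) = 1*5 = 5)
a*L(t(-6, 4), -3*(3 + 4)) = 5*(-3*(3 + 4) + (-8 + 4)) = 5*(-3*7 - 4) = 5*(-21 - 4) = 5*(-25) = -125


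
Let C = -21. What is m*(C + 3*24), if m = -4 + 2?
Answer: -102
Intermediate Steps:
m = -2
m*(C + 3*24) = -2*(-21 + 3*24) = -2*(-21 + 72) = -2*51 = -102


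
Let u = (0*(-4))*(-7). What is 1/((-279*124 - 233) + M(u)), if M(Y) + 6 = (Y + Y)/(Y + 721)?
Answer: -1/34835 ≈ -2.8707e-5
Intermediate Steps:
u = 0 (u = 0*(-7) = 0)
M(Y) = -6 + 2*Y/(721 + Y) (M(Y) = -6 + (Y + Y)/(Y + 721) = -6 + (2*Y)/(721 + Y) = -6 + 2*Y/(721 + Y))
1/((-279*124 - 233) + M(u)) = 1/((-279*124 - 233) + 2*(-2163 - 2*0)/(721 + 0)) = 1/((-34596 - 233) + 2*(-2163 + 0)/721) = 1/(-34829 + 2*(1/721)*(-2163)) = 1/(-34829 - 6) = 1/(-34835) = -1/34835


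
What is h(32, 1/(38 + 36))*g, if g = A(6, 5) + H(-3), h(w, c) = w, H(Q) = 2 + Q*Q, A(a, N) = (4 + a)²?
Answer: 3552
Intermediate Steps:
H(Q) = 2 + Q²
g = 111 (g = (4 + 6)² + (2 + (-3)²) = 10² + (2 + 9) = 100 + 11 = 111)
h(32, 1/(38 + 36))*g = 32*111 = 3552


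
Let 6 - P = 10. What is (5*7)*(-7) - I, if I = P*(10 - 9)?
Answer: -241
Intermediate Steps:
P = -4 (P = 6 - 1*10 = 6 - 10 = -4)
I = -4 (I = -4*(10 - 9) = -4*1 = -4)
(5*7)*(-7) - I = (5*7)*(-7) - 1*(-4) = 35*(-7) + 4 = -245 + 4 = -241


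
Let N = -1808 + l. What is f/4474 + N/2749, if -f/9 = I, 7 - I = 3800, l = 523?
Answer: 88093523/12299026 ≈ 7.1626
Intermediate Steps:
I = -3793 (I = 7 - 1*3800 = 7 - 3800 = -3793)
f = 34137 (f = -9*(-3793) = 34137)
N = -1285 (N = -1808 + 523 = -1285)
f/4474 + N/2749 = 34137/4474 - 1285/2749 = 88093523/12299026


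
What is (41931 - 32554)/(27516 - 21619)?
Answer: 9377/5897 ≈ 1.5901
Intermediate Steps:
(41931 - 32554)/(27516 - 21619) = 9377/5897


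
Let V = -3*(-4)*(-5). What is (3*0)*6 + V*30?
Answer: -1800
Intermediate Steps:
V = -60 (V = 12*(-5) = -60)
(3*0)*6 + V*30 = (3*0)*6 - 60*30 = 0*6 - 1800 = 0 - 1800 = -1800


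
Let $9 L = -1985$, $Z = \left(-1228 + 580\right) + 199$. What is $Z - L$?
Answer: $- \frac{2056}{9} \approx -228.44$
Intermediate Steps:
$Z = -449$ ($Z = -648 + 199 = -449$)
$L = - \frac{1985}{9}$ ($L = \frac{1}{9} \left(-1985\right) = - \frac{1985}{9} \approx -220.56$)
$Z - L = -449 - - \frac{1985}{9} = -449 + \frac{1985}{9} = - \frac{2056}{9}$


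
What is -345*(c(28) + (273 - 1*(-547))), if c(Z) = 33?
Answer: -294285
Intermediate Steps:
-345*(c(28) + (273 - 1*(-547))) = -345*(33 + (273 - 1*(-547))) = -345*(33 + (273 + 547)) = -345*(33 + 820) = -345*853 = -294285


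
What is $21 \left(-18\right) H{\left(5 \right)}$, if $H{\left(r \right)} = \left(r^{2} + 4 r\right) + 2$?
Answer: $-17766$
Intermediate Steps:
$H{\left(r \right)} = 2 + r^{2} + 4 r$
$21 \left(-18\right) H{\left(5 \right)} = 21 \left(-18\right) \left(2 + 5^{2} + 4 \cdot 5\right) = - 378 \left(2 + 25 + 20\right) = \left(-378\right) 47 = -17766$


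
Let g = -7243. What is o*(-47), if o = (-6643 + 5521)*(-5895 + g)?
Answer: -692819292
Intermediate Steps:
o = 14740836 (o = (-6643 + 5521)*(-5895 - 7243) = -1122*(-13138) = 14740836)
o*(-47) = 14740836*(-47) = -692819292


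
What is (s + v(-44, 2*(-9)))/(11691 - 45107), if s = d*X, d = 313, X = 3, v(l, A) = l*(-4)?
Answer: -1115/33416 ≈ -0.033367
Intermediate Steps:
v(l, A) = -4*l
s = 939 (s = 313*3 = 939)
(s + v(-44, 2*(-9)))/(11691 - 45107) = (939 - 4*(-44))/(11691 - 45107) = (939 + 176)/(-33416) = 1115*(-1/33416) = -1115/33416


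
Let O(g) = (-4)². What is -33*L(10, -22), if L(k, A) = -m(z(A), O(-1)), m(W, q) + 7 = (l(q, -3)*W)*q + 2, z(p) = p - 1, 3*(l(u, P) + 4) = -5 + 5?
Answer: 48411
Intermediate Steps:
l(u, P) = -4 (l(u, P) = -4 + (-5 + 5)/3 = -4 + (⅓)*0 = -4 + 0 = -4)
O(g) = 16
z(p) = -1 + p
m(W, q) = -5 - 4*W*q (m(W, q) = -7 + ((-4*W)*q + 2) = -7 + (-4*W*q + 2) = -7 + (2 - 4*W*q) = -5 - 4*W*q)
L(k, A) = -59 + 64*A (L(k, A) = -(-5 - 4*(-1 + A)*16) = -(-5 + (64 - 64*A)) = -(59 - 64*A) = -59 + 64*A)
-33*L(10, -22) = -33*(-59 + 64*(-22)) = -33*(-59 - 1408) = -33*(-1467) = 48411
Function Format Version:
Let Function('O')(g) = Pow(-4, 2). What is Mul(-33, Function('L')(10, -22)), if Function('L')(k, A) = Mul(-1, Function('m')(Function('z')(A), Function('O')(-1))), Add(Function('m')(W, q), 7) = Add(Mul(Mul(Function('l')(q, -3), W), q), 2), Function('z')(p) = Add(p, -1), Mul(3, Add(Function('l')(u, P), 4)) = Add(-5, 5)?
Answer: 48411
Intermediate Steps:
Function('l')(u, P) = -4 (Function('l')(u, P) = Add(-4, Mul(Rational(1, 3), Add(-5, 5))) = Add(-4, Mul(Rational(1, 3), 0)) = Add(-4, 0) = -4)
Function('O')(g) = 16
Function('z')(p) = Add(-1, p)
Function('m')(W, q) = Add(-5, Mul(-4, W, q)) (Function('m')(W, q) = Add(-7, Add(Mul(Mul(-4, W), q), 2)) = Add(-7, Add(Mul(-4, W, q), 2)) = Add(-7, Add(2, Mul(-4, W, q))) = Add(-5, Mul(-4, W, q)))
Function('L')(k, A) = Add(-59, Mul(64, A)) (Function('L')(k, A) = Mul(-1, Add(-5, Mul(-4, Add(-1, A), 16))) = Mul(-1, Add(-5, Add(64, Mul(-64, A)))) = Mul(-1, Add(59, Mul(-64, A))) = Add(-59, Mul(64, A)))
Mul(-33, Function('L')(10, -22)) = Mul(-33, Add(-59, Mul(64, -22))) = Mul(-33, Add(-59, -1408)) = Mul(-33, -1467) = 48411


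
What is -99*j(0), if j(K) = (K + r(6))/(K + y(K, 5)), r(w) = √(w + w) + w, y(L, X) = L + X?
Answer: -594/5 - 198*√3/5 ≈ -187.39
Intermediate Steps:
r(w) = w + √2*√w (r(w) = √(2*w) + w = √2*√w + w = w + √2*√w)
j(K) = (6 + K + 2*√3)/(5 + 2*K) (j(K) = (K + (6 + √2*√6))/(K + (K + 5)) = (K + (6 + 2*√3))/(K + (5 + K)) = (6 + K + 2*√3)/(5 + 2*K))
-99*j(0) = -99*(6 + 0 + 2*√3)/(5 + 2*0) = -99*(6 + 2*√3)/(5 + 0) = -99*(6 + 2*√3)/5 = -99*(6/5 + 2*√3/5) = -594/5 - 198*√3/5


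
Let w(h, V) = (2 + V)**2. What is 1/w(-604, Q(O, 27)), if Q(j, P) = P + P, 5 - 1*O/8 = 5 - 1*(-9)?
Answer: 1/3136 ≈ 0.00031888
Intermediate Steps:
O = -72 (O = 40 - 8*(5 - 1*(-9)) = 40 - 8*(5 + 9) = 40 - 8*14 = 40 - 112 = -72)
Q(j, P) = 2*P
1/w(-604, Q(O, 27)) = 1/((2 + 2*27)**2) = 1/((2 + 54)**2) = 1/(56**2) = 1/3136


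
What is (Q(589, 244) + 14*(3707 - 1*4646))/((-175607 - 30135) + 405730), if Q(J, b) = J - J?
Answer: -6573/99994 ≈ -0.065734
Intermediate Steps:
Q(J, b) = 0
(Q(589, 244) + 14*(3707 - 1*4646))/((-175607 - 30135) + 405730) = (0 + 14*(3707 - 1*4646))/((-175607 - 30135) + 405730) = (0 + 14*(3707 - 4646))/(-205742 + 405730) = (0 + 14*(-939))/199988 = (0 - 13146)*(1/199988) = -13146*1/199988 = -6573/99994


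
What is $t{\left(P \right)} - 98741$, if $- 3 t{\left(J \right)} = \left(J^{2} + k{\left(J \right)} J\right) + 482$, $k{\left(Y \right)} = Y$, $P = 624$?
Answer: $- \frac{1075457}{3} \approx -3.5849 \cdot 10^{5}$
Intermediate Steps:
$t{\left(J \right)} = - \frac{482}{3} - \frac{2 J^{2}}{3}$ ($t{\left(J \right)} = - \frac{\left(J^{2} + J J\right) + 482}{3} = - \frac{\left(J^{2} + J^{2}\right) + 482}{3} = - \frac{2 J^{2} + 482}{3} = - \frac{482 + 2 J^{2}}{3} = - \frac{482}{3} - \frac{2 J^{2}}{3}$)
$t{\left(P \right)} - 98741 = \left(- \frac{482}{3} - \frac{2 \cdot 624^{2}}{3}\right) - 98741 = \left(- \frac{482}{3} - 259584\right) - 98741 = - \frac{779234}{3} - 98741 = - \frac{1075457}{3}$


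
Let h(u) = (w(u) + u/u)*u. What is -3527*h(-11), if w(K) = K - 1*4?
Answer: -543158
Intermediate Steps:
w(K) = -4 + K (w(K) = K - 4 = -4 + K)
h(u) = u*(-3 + u) (h(u) = ((-4 + u) + u/u)*u = ((-4 + u) + 1)*u = (-3 + u)*u = u*(-3 + u))
-3527*h(-11) = -(-38797)*(-3 - 11) = -(-38797)*(-14) = -3527*154 = -543158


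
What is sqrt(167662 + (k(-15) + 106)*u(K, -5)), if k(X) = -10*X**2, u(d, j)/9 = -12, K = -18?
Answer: sqrt(399214) ≈ 631.83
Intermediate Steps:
u(d, j) = -108 (u(d, j) = 9*(-12) = -108)
sqrt(167662 + (k(-15) + 106)*u(K, -5)) = sqrt(167662 + (-10*(-15)**2 + 106)*(-108)) = sqrt(167662 + (-10*225 + 106)*(-108)) = sqrt(167662 + (-2250 + 106)*(-108)) = sqrt(167662 - 2144*(-108)) = sqrt(167662 + 231552) = sqrt(399214)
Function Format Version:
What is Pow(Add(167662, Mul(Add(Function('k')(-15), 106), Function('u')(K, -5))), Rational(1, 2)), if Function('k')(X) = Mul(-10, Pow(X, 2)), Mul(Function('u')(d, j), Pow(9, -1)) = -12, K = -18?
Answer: Pow(399214, Rational(1, 2)) ≈ 631.83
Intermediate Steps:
Function('u')(d, j) = -108 (Function('u')(d, j) = Mul(9, -12) = -108)
Pow(Add(167662, Mul(Add(Function('k')(-15), 106), Function('u')(K, -5))), Rational(1, 2)) = Pow(Add(167662, Mul(Add(Mul(-10, Pow(-15, 2)), 106), -108)), Rational(1, 2)) = Pow(Add(167662, Mul(Add(Mul(-10, 225), 106), -108)), Rational(1, 2)) = Pow(Add(167662, Mul(Add(-2250, 106), -108)), Rational(1, 2)) = Pow(Add(167662, Mul(-2144, -108)), Rational(1, 2)) = Pow(Add(167662, 231552), Rational(1, 2)) = Pow(399214, Rational(1, 2))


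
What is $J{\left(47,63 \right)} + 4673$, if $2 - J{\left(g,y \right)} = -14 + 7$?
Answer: $4682$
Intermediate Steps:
$J{\left(g,y \right)} = 9$ ($J{\left(g,y \right)} = 2 - \left(-14 + 7\right) = 2 - -7 = 2 + 7 = 9$)
$J{\left(47,63 \right)} + 4673 = 9 + 4673 = 4682$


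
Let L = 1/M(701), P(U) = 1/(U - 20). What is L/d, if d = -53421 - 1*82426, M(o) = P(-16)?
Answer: 36/135847 ≈ 0.00026500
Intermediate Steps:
P(U) = 1/(-20 + U)
M(o) = -1/36 (M(o) = 1/(-20 - 16) = 1/(-36) = -1/36)
L = -36 (L = 1/(-1/36) = -36)
d = -135847 (d = -53421 - 82426 = -135847)
L/d = -36/(-135847) = -36*(-1/135847) = 36/135847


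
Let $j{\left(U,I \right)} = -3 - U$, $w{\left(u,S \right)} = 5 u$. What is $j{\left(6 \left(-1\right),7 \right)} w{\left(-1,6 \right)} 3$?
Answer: $-45$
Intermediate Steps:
$j{\left(6 \left(-1\right),7 \right)} w{\left(-1,6 \right)} 3 = \left(-3 - 6 \left(-1\right)\right) 5 \left(-1\right) 3 = \left(-3 - -6\right) \left(-5\right) 3 = \left(-3 + 6\right) \left(-5\right) 3 = 3 \left(-5\right) 3 = \left(-15\right) 3 = -45$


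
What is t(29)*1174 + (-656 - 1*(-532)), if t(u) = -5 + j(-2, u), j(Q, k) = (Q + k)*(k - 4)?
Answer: 786456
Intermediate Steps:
j(Q, k) = (-4 + k)*(Q + k) (j(Q, k) = (Q + k)*(-4 + k) = (-4 + k)*(Q + k))
t(u) = 3 + u² - 6*u (t(u) = -5 + (u² - 4*(-2) - 4*u - 2*u) = -5 + (u² + 8 - 4*u - 2*u) = -5 + (8 + u² - 6*u) = 3 + u² - 6*u)
t(29)*1174 + (-656 - 1*(-532)) = (3 + 29² - 6*29)*1174 + (-656 - 1*(-532)) = (3 + 841 - 174)*1174 + (-656 + 532) = 670*1174 - 124 = 786580 - 124 = 786456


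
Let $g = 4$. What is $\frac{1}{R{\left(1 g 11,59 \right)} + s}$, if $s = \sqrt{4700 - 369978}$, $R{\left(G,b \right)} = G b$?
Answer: $\frac{1298}{3552247} - \frac{i \sqrt{365278}}{7104494} \approx 0.0003654 - 8.507 \cdot 10^{-5} i$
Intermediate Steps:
$s = i \sqrt{365278}$ ($s = \sqrt{4700 - 369978} = \sqrt{-365278} = i \sqrt{365278} \approx 604.38 i$)
$\frac{1}{R{\left(1 g 11,59 \right)} + s} = \frac{1}{1 \cdot 4 \cdot 11 \cdot 59 + i \sqrt{365278}} = \frac{1}{4 \cdot 11 \cdot 59 + i \sqrt{365278}} = \frac{1}{44 \cdot 59 + i \sqrt{365278}} = \frac{1}{2596 + i \sqrt{365278}}$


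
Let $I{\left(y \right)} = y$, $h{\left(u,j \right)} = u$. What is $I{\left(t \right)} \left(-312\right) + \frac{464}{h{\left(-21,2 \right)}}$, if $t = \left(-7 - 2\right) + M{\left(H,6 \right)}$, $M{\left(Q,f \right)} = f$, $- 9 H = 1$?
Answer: $\frac{19192}{21} \approx 913.9$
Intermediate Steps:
$H = - \frac{1}{9}$ ($H = \left(- \frac{1}{9}\right) 1 = - \frac{1}{9} \approx -0.11111$)
$t = -3$ ($t = \left(-7 - 2\right) + 6 = -9 + 6 = -3$)
$I{\left(t \right)} \left(-312\right) + \frac{464}{h{\left(-21,2 \right)}} = \left(-3\right) \left(-312\right) + \frac{464}{-21} = 936 + 464 \left(- \frac{1}{21}\right) = 936 - \frac{464}{21} = \frac{19192}{21}$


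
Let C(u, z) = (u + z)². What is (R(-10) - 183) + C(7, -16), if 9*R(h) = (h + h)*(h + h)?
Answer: -518/9 ≈ -57.556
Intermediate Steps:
R(h) = 4*h²/9 (R(h) = ((h + h)*(h + h))/9 = ((2*h)*(2*h))/9 = (4*h²)/9 = 4*h²/9)
(R(-10) - 183) + C(7, -16) = ((4/9)*(-10)² - 183) + (7 - 16)² = ((4/9)*100 - 183) + (-9)² = (400/9 - 183) + 81 = -1247/9 + 81 = -518/9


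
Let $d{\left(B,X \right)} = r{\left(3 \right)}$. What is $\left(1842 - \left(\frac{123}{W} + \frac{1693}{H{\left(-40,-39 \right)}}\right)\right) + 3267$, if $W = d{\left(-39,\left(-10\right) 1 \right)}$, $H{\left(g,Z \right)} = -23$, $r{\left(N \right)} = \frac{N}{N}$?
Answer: $\frac{116371}{23} \approx 5059.6$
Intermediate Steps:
$r{\left(N \right)} = 1$
$d{\left(B,X \right)} = 1$
$W = 1$
$\left(1842 - \left(\frac{123}{W} + \frac{1693}{H{\left(-40,-39 \right)}}\right)\right) + 3267 = \left(1842 - \left(123 - \frac{1693}{23}\right)\right) + 3267 = \left(1842 - \frac{1136}{23}\right) + 3267 = \frac{41230}{23} + 3267 = \frac{116371}{23}$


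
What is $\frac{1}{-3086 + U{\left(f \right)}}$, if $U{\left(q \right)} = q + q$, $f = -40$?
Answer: $- \frac{1}{3166} \approx -0.00031586$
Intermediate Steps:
$U{\left(q \right)} = 2 q$
$\frac{1}{-3086 + U{\left(f \right)}} = \frac{1}{-3086 + 2 \left(-40\right)} = \frac{1}{-3086 - 80} = \frac{1}{-3166} = - \frac{1}{3166}$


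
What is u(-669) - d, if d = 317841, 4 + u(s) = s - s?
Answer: -317845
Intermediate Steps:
u(s) = -4 (u(s) = -4 + (s - s) = -4 + 0 = -4)
u(-669) - d = -4 - 1*317841 = -4 - 317841 = -317845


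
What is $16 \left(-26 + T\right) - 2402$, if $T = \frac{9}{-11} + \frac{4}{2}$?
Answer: $- \frac{30790}{11} \approx -2799.1$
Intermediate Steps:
$T = \frac{13}{11}$ ($T = 9 \left(- \frac{1}{11}\right) + 4 \cdot \frac{1}{2} = - \frac{9}{11} + 2 = \frac{13}{11} \approx 1.1818$)
$16 \left(-26 + T\right) - 2402 = 16 \left(-26 + \frac{13}{11}\right) - 2402 = 16 \left(- \frac{273}{11}\right) - 2402 = - \frac{4368}{11} - 2402 = - \frac{30790}{11}$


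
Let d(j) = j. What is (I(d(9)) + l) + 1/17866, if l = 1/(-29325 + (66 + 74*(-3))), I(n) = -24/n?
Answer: -1404541841/526707546 ≈ -2.6666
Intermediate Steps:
l = -1/29481 (l = 1/(-29325 + (66 - 222)) = 1/(-29325 - 156) = 1/(-29481) = -1/29481 ≈ -3.3920e-5)
(I(d(9)) + l) + 1/17866 = (-24/9 - 1/29481) + 1/17866 = (-24*⅑ - 1/29481) + 1/17866 = (-8/3 - 1/29481) + 1/17866 = -78617/29481 + 1/17866 = -1404541841/526707546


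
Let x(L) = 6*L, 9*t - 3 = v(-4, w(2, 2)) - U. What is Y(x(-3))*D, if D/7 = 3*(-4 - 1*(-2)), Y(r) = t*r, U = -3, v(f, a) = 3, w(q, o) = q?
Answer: 756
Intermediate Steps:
t = 1 (t = ⅓ + (3 - 1*(-3))/9 = ⅓ + (3 + 3)/9 = ⅓ + (⅑)*6 = ⅓ + ⅔ = 1)
Y(r) = r (Y(r) = 1*r = r)
D = -42 (D = 7*(3*(-4 - 1*(-2))) = 7*(3*(-4 + 2)) = 7*(3*(-2)) = 7*(-6) = -42)
Y(x(-3))*D = (6*(-3))*(-42) = -18*(-42) = 756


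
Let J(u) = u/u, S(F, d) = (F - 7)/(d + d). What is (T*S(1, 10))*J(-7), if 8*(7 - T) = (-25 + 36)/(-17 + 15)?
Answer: -369/160 ≈ -2.3063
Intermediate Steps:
S(F, d) = (-7 + F)/(2*d) (S(F, d) = (-7 + F)/((2*d)) = (-7 + F)*(1/(2*d)) = (-7 + F)/(2*d))
J(u) = 1
T = 123/16 (T = 7 - (-25 + 36)/(8*(-17 + 15)) = 7 - 11/(8*(-2)) = 7 - 11*(-1)/(8*2) = 7 - 1/8*(-11/2) = 7 + 11/16 = 123/16 ≈ 7.6875)
(T*S(1, 10))*J(-7) = (123*((1/2)*(-7 + 1)/10)/16)*1 = (123*((1/2)*(1/10)*(-6))/16)*1 = ((123/16)*(-3/10))*1 = -369/160*1 = -369/160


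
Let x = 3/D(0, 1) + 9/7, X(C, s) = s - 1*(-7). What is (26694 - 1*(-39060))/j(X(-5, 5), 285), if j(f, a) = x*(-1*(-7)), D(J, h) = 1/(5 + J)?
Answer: 10959/19 ≈ 576.79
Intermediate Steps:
X(C, s) = 7 + s (X(C, s) = s + 7 = 7 + s)
x = 114/7 (x = 3/(1/(5 + 0)) + 9/7 = 3/(1/5) + 9*(⅐) = 3/(⅕) + 9/7 = 3*5 + 9/7 = 15 + 9/7 = 114/7 ≈ 16.286)
j(f, a) = 114 (j(f, a) = 114*(-1*(-7))/7 = (114/7)*7 = 114)
(26694 - 1*(-39060))/j(X(-5, 5), 285) = (26694 - 1*(-39060))/114 = (26694 + 39060)*(1/114) = 65754*(1/114) = 10959/19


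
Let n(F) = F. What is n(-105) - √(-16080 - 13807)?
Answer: -105 - 11*I*√247 ≈ -105.0 - 172.88*I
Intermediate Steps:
n(-105) - √(-16080 - 13807) = -105 - √(-16080 - 13807) = -105 - √(-29887) = -105 - 11*I*√247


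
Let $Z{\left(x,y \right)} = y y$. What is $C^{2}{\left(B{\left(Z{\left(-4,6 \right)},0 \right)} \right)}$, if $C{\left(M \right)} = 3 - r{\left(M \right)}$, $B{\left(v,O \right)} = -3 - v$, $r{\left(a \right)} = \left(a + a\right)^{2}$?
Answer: $36978561$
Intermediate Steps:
$Z{\left(x,y \right)} = y^{2}$
$r{\left(a \right)} = 4 a^{2}$ ($r{\left(a \right)} = \left(2 a\right)^{2} = 4 a^{2}$)
$C{\left(M \right)} = 3 - 4 M^{2}$
$C^{2}{\left(B{\left(Z{\left(-4,6 \right)},0 \right)} \right)} = \left(3 - 4 \left(-3 - 6^{2}\right)^{2}\right)^{2} = \left(3 - 4 \left(-3 - 36\right)^{2}\right)^{2} = \left(3 - 4 \left(-39\right)^{2}\right)^{2} = \left(3 - 6084\right)^{2} = \left(-6081\right)^{2} = 36978561$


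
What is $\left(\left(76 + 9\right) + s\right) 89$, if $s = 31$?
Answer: $10324$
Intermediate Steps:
$\left(\left(76 + 9\right) + s\right) 89 = \left(\left(76 + 9\right) + 31\right) 89 = \left(85 + 31\right) 89 = 116 \cdot 89 = 10324$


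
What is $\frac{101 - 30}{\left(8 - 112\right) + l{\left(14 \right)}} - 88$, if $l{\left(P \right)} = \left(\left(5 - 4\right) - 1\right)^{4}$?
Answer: $- \frac{9223}{104} \approx -88.683$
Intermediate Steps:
$l{\left(P \right)} = 0$ ($l{\left(P \right)} = \left(1 - 1\right)^{4} = 0^{4} = 0$)
$\frac{101 - 30}{\left(8 - 112\right) + l{\left(14 \right)}} - 88 = \frac{101 - 30}{\left(8 - 112\right) + 0} - 88 = \frac{71}{-104 + 0} - 88 = \frac{71}{-104} - 88 = 71 \left(- \frac{1}{104}\right) - 88 = - \frac{71}{104} - 88 = - \frac{9223}{104}$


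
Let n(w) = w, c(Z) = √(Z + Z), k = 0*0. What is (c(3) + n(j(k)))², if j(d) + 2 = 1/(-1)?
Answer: (3 - √6)² ≈ 0.30306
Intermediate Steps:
k = 0
j(d) = -3 (j(d) = -2 + 1/(-1) = -2 - 1 = -3)
c(Z) = √2*√Z (c(Z) = √(2*Z) = √2*√Z)
(c(3) + n(j(k)))² = (√2*√3 - 3)² = (√6 - 3)² = (-3 + √6)²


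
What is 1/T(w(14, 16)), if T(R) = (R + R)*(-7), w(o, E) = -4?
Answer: 1/56 ≈ 0.017857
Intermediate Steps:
T(R) = -14*R (T(R) = (2*R)*(-7) = -14*R)
1/T(w(14, 16)) = 1/(-14*(-4)) = 1/56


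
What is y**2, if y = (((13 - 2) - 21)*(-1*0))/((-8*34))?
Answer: 0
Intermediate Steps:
y = 0 (y = ((11 - 21)*0)/(-272) = -10*0*(-1/272) = 0*(-1/272) = 0)
y**2 = 0**2 = 0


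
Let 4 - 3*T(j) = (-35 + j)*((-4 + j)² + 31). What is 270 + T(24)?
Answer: 5555/3 ≈ 1851.7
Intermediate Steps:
T(j) = 4/3 - (-35 + j)*(31 + (-4 + j)²)/3 (T(j) = 4/3 - (-35 + j)*((-4 + j)² + 31)/3 = 4/3 - (-35 + j)*(31 + (-4 + j)²)/3)
270 + T(24) = 270 + (1649/3 - 109*24 - ⅓*24³ + (43/3)*24²) = 270 + (1649/3 - 2616 - ⅓*13824 + (43/3)*576) = 270 + (1649/3 - 2616 - 4608 + 8256) = 270 + 4745/3 = 5555/3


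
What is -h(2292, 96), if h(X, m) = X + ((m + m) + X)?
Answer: -4776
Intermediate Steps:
h(X, m) = 2*X + 2*m (h(X, m) = X + (2*m + X) = X + (X + 2*m) = 2*X + 2*m)
-h(2292, 96) = -(2*2292 + 2*96) = -(4584 + 192) = -1*4776 = -4776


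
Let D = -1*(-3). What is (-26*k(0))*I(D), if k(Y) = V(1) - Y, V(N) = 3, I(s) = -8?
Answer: 624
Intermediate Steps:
D = 3
k(Y) = 3 - Y
(-26*k(0))*I(D) = -26*(3 - 1*0)*(-8) = -26*(3 + 0)*(-8) = -26*3*(-8) = -78*(-8) = 624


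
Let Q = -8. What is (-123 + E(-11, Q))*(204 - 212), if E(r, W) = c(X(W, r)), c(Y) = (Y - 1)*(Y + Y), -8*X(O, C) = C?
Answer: 3903/4 ≈ 975.75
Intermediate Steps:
X(O, C) = -C/8
c(Y) = 2*Y*(-1 + Y) (c(Y) = (-1 + Y)*(2*Y) = 2*Y*(-1 + Y))
E(r, W) = -r*(-1 - r/8)/4 (E(r, W) = 2*(-r/8)*(-1 - r/8) = -r*(-1 - r/8)/4)
(-123 + E(-11, Q))*(204 - 212) = (-123 + (1/32)*(-11)*(8 - 11))*(204 - 212) = (-123 + (1/32)*(-11)*(-3))*(-8) = (-123 + 33/32)*(-8) = -3903/32*(-8) = 3903/4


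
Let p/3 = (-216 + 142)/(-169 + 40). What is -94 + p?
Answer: -3968/43 ≈ -92.279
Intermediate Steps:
p = 74/43 (p = 3*((-216 + 142)/(-169 + 40)) = 3*(-74/(-129)) = 3*(-74*(-1/129)) = 3*(74/129) = 74/43 ≈ 1.7209)
-94 + p = -94 + 74/43 = -3968/43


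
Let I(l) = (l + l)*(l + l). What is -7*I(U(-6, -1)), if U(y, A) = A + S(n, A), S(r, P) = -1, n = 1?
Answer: -112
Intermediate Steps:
U(y, A) = -1 + A (U(y, A) = A - 1 = -1 + A)
I(l) = 4*l² (I(l) = (2*l)*(2*l) = 4*l²)
-7*I(U(-6, -1)) = -28*(-1 - 1)² = -28*(-2)² = -28*4 = -7*16 = -112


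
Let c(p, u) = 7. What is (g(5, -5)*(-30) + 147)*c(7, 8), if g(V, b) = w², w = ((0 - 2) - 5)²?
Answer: -503181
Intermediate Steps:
w = 49 (w = (-2 - 5)² = (-7)² = 49)
g(V, b) = 2401 (g(V, b) = 49² = 2401)
(g(5, -5)*(-30) + 147)*c(7, 8) = (2401*(-30) + 147)*7 = (-72030 + 147)*7 = -71883*7 = -503181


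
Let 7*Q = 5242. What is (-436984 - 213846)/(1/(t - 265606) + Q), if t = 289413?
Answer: -418765130/481839 ≈ -869.10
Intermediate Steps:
Q = 5242/7 (Q = (1/7)*5242 = 5242/7 ≈ 748.86)
(-436984 - 213846)/(1/(t - 265606) + Q) = (-436984 - 213846)/(1/(289413 - 265606) + 5242/7) = -650830/(1/23807 + 5242/7) = -650830/17828043/23807 = -650830*23807/17828043 = -418765130/481839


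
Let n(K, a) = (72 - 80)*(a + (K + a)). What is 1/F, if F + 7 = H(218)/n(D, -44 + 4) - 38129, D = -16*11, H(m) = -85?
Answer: -2048/78102613 ≈ -2.6222e-5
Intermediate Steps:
D = -176
n(K, a) = -16*a - 8*K (n(K, a) = -8*(K + 2*a) = -16*a - 8*K)
F = -78102613/2048 (F = -7 + (-85/(-16*(-44 + 4) - 8*(-176)) - 38129) = -7 + (-85/(-16*(-40) + 1408) - 38129) = -7 + (-85/(640 + 1408) - 38129) = -7 + (-85/2048 - 38129) = -7 - 78088277/2048 = -78102613/2048 ≈ -38136.)
1/F = 1/(-78102613/2048) = -2048/78102613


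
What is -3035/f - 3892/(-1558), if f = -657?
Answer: 3642787/511803 ≈ 7.1176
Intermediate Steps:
-3035/f - 3892/(-1558) = -3035/(-657) - 3892/(-1558) = -3035*(-1/657) - 3892*(-1/1558) = 3035/657 + 1946/779 = 3642787/511803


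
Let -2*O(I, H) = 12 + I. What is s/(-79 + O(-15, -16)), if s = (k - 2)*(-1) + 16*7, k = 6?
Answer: -216/155 ≈ -1.3935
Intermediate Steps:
O(I, H) = -6 - I/2 (O(I, H) = -(12 + I)/2 = -6 - I/2)
s = 108 (s = (6 - 2)*(-1) + 16*7 = 4*(-1) + 112 = -4 + 112 = 108)
s/(-79 + O(-15, -16)) = 108/(-79 + (-6 - ½*(-15))) = 108/(-79 + (-6 + 15/2)) = 108/(-79 + 3/2) = 108/(-155/2) = -2/155*108 = -216/155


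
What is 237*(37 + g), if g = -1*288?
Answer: -59487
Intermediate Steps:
g = -288
237*(37 + g) = 237*(37 - 288) = 237*(-251) = -59487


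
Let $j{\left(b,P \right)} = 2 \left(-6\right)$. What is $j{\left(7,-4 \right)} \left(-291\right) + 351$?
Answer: $3843$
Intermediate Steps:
$j{\left(b,P \right)} = -12$
$j{\left(7,-4 \right)} \left(-291\right) + 351 = \left(-12\right) \left(-291\right) + 351 = 3492 + 351 = 3843$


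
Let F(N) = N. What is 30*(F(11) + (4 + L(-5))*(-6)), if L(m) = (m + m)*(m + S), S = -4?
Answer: -16590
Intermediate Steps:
L(m) = 2*m*(-4 + m) (L(m) = (m + m)*(m - 4) = (2*m)*(-4 + m) = 2*m*(-4 + m))
30*(F(11) + (4 + L(-5))*(-6)) = 30*(11 + (4 + 2*(-5)*(-4 - 5))*(-6)) = 30*(11 + (4 + 2*(-5)*(-9))*(-6)) = 30*(11 + (4 + 90)*(-6)) = 30*(11 + 94*(-6)) = 30*(11 - 564) = 30*(-553) = -16590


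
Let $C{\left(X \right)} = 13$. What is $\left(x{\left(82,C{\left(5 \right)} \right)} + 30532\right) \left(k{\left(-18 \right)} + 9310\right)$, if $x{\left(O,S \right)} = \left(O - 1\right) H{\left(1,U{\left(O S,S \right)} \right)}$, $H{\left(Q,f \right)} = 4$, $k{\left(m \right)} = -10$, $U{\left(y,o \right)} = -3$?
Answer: $286960800$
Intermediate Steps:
$x{\left(O,S \right)} = -4 + 4 O$ ($x{\left(O,S \right)} = \left(O - 1\right) 4 = \left(-1 + O\right) 4 = -4 + 4 O$)
$\left(x{\left(82,C{\left(5 \right)} \right)} + 30532\right) \left(k{\left(-18 \right)} + 9310\right) = \left(\left(-4 + 4 \cdot 82\right) + 30532\right) \left(-10 + 9310\right) = \left(\left(-4 + 328\right) + 30532\right) 9300 = \left(324 + 30532\right) 9300 = 30856 \cdot 9300 = 286960800$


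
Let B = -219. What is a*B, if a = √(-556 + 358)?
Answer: -657*I*√22 ≈ -3081.6*I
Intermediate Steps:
a = 3*I*√22 (a = √(-198) = 3*I*√22 ≈ 14.071*I)
a*B = (3*I*√22)*(-219) = -657*I*√22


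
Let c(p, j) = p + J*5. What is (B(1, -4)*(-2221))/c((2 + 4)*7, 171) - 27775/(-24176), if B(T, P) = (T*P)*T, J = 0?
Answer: 107973067/507696 ≈ 212.67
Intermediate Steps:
B(T, P) = P*T**2 (B(T, P) = (P*T)*T = P*T**2)
c(p, j) = p (c(p, j) = p + 0*5 = p + 0 = p)
(B(1, -4)*(-2221))/c((2 + 4)*7, 171) - 27775/(-24176) = (-4*1**2*(-2221))/(((2 + 4)*7)) - 27775/(-24176) = (-4*1*(-2221))/((6*7)) - 27775*(-1/24176) = -4*(-2221)/42 + 27775/24176 = 8884*(1/42) + 27775/24176 = 4442/21 + 27775/24176 = 107973067/507696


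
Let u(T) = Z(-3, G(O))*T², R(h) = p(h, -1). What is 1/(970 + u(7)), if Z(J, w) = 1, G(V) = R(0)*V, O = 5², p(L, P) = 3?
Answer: 1/1019 ≈ 0.00098135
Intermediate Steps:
R(h) = 3
O = 25
G(V) = 3*V
u(T) = T² (u(T) = 1*T² = T²)
1/(970 + u(7)) = 1/(970 + 7²) = 1/(970 + 49) = 1/1019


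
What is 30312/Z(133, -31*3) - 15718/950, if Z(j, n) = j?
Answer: 702787/3325 ≈ 211.36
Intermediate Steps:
30312/Z(133, -31*3) - 15718/950 = 30312/133 - 15718/950 = 30312*(1/133) - 15718*1/950 = 30312/133 - 7859/475 = 702787/3325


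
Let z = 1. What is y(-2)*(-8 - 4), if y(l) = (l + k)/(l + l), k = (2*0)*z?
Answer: -6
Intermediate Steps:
k = 0 (k = (2*0)*1 = 0*1 = 0)
y(l) = ½ (y(l) = (l + 0)/(l + l) = l/((2*l)) = l*(1/(2*l)) = ½)
y(-2)*(-8 - 4) = (-8 - 4)/2 = (½)*(-12) = -6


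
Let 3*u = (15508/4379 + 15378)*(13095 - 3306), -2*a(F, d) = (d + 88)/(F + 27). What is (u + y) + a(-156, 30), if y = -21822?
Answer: 28339535405749/564891 ≈ 5.0168e+7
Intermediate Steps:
a(F, d) = -(88 + d)/(2*(27 + F)) (a(F, d) = -(d + 88)/(2*(F + 27)) = -(88 + d)/(2*(27 + F)))
u = 219781877510/4379 (u = ((15508/4379 + 15378)*(13095 - 3306))/3 = ((15508*(1/4379) + 15378)*9789)/3 = ((15508/4379 + 15378)*9789)/3 = ((67355770/4379)*9789)/3 = (⅓)*(659345632530/4379) = 219781877510/4379 ≈ 5.0190e+7)
(u + y) + a(-156, 30) = (219781877510/4379 - 21822) + (-88 - 1*30)/(2*(27 - 156)) = 219686318972/4379 + (½)*(-88 - 30)/(-129) = 219686318972/4379 + (½)*(-1/129)*(-118) = 219686318972/4379 + 59/129 = 28339535405749/564891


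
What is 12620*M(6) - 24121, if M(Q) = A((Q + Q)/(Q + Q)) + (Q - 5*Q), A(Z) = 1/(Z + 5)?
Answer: -974693/3 ≈ -3.2490e+5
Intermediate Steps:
A(Z) = 1/(5 + Z)
M(Q) = ⅙ - 4*Q (M(Q) = 1/(5 + (Q + Q)/(Q + Q)) + (Q - 5*Q) = 1/(5 + (2*Q)/((2*Q))) - 4*Q = 1/(5 + (2*Q)*(1/(2*Q))) - 4*Q = 1/(5 + 1) - 4*Q = 1/6 - 4*Q = ⅙ - 4*Q)
12620*M(6) - 24121 = 12620*(⅙ - 4*6) - 24121 = 12620*(⅙ - 24) - 24121 = 12620*(-143/6) - 24121 = -902330/3 - 24121 = -974693/3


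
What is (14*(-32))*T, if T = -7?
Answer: 3136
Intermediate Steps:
(14*(-32))*T = (14*(-32))*(-7) = -448*(-7) = 3136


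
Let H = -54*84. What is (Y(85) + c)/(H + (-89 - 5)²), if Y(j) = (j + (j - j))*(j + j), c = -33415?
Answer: -3793/860 ≈ -4.4105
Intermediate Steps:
Y(j) = 2*j² (Y(j) = (j + 0)*(2*j) = j*(2*j) = 2*j²)
H = -4536
(Y(85) + c)/(H + (-89 - 5)²) = (2*85² - 33415)/(-4536 + (-89 - 5)²) = (2*7225 - 33415)/(-4536 + (-94)²) = (14450 - 33415)/(-4536 + 8836) = -18965/4300 = -18965*1/4300 = -3793/860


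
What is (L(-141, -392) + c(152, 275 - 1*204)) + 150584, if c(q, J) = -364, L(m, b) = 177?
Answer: 150397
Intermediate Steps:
(L(-141, -392) + c(152, 275 - 1*204)) + 150584 = (177 - 364) + 150584 = -187 + 150584 = 150397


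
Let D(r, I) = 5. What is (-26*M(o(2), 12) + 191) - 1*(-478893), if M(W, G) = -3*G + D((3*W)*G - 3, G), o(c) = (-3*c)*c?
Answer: 479890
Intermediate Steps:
o(c) = -3*c²
M(W, G) = 5 - 3*G (M(W, G) = -3*G + 5 = 5 - 3*G)
(-26*M(o(2), 12) + 191) - 1*(-478893) = (-26*(5 - 3*12) + 191) - 1*(-478893) = (-26*(5 - 36) + 191) + 478893 = (-26*(-31) + 191) + 478893 = (806 + 191) + 478893 = 997 + 478893 = 479890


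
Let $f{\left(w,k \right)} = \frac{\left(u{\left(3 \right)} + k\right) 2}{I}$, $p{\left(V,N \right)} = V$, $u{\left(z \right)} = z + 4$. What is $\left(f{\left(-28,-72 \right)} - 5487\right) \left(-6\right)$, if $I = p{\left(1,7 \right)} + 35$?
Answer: $\frac{98831}{3} \approx 32944.0$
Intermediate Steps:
$u{\left(z \right)} = 4 + z$
$I = 36$ ($I = 1 + 35 = 36$)
$f{\left(w,k \right)} = \frac{7}{18} + \frac{k}{18}$ ($f{\left(w,k \right)} = \frac{\left(\left(4 + 3\right) + k\right) 2}{36} = \left(7 + k\right) 2 \cdot \frac{1}{36} = \left(14 + 2 k\right) \frac{1}{36} = \frac{7}{18} + \frac{k}{18}$)
$\left(f{\left(-28,-72 \right)} - 5487\right) \left(-6\right) = \left(\left(\frac{7}{18} + \frac{1}{18} \left(-72\right)\right) - 5487\right) \left(-6\right) = \left(\left(\frac{7}{18} - 4\right) - 5487\right) \left(-6\right) = \left(- \frac{65}{18} - 5487\right) \left(-6\right) = \left(- \frac{98831}{18}\right) \left(-6\right) = \frac{98831}{3}$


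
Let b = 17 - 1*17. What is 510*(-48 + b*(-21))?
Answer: -24480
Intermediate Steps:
b = 0 (b = 17 - 17 = 0)
510*(-48 + b*(-21)) = 510*(-48 + 0*(-21)) = 510*(-48 + 0) = 510*(-48) = -24480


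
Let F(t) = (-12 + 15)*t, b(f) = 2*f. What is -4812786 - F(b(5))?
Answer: -4812816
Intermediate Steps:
F(t) = 3*t
-4812786 - F(b(5)) = -4812786 - 3*2*5 = -4812786 - 3*10 = -4812786 - 1*30 = -4812786 - 30 = -4812816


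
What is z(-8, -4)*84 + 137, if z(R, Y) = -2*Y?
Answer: 809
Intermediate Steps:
z(-8, -4)*84 + 137 = -2*(-4)*84 + 137 = 8*84 + 137 = 672 + 137 = 809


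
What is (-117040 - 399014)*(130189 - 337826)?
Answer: 107151904398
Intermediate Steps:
(-117040 - 399014)*(130189 - 337826) = -516054*(-207637) = 107151904398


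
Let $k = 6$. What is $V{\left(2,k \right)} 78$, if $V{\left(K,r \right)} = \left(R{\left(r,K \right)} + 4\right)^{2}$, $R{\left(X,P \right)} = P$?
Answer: $2808$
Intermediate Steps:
$V{\left(K,r \right)} = \left(4 + K\right)^{2}$ ($V{\left(K,r \right)} = \left(K + 4\right)^{2} = \left(4 + K\right)^{2}$)
$V{\left(2,k \right)} 78 = \left(4 + 2\right)^{2} \cdot 78 = 6^{2} \cdot 78 = 36 \cdot 78 = 2808$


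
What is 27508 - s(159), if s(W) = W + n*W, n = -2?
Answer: 27667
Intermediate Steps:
s(W) = -W (s(W) = W - 2*W = -W)
27508 - s(159) = 27508 - (-1)*159 = 27508 - 1*(-159) = 27508 + 159 = 27667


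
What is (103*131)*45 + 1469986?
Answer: 2077171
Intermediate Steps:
(103*131)*45 + 1469986 = 13493*45 + 1469986 = 607185 + 1469986 = 2077171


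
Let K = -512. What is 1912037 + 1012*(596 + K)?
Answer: 1997045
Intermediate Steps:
1912037 + 1012*(596 + K) = 1912037 + 1012*(596 - 512) = 1912037 + 1012*84 = 1912037 + 85008 = 1997045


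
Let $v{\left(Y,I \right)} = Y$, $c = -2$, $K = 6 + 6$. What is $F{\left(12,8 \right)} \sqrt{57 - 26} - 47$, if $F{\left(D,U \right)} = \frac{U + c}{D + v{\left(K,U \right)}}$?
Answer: $-47 + \frac{\sqrt{31}}{4} \approx -45.608$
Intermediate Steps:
$K = 12$
$F{\left(D,U \right)} = \frac{-2 + U}{12 + D}$ ($F{\left(D,U \right)} = \frac{U - 2}{D + 12} = \frac{-2 + U}{12 + D}$)
$F{\left(12,8 \right)} \sqrt{57 - 26} - 47 = \frac{-2 + 8}{12 + 12} \sqrt{57 - 26} - 47 = \frac{1}{24} \cdot 6 \sqrt{31} - 47 = \frac{\sqrt{31}}{4} - 47 = -47 + \frac{\sqrt{31}}{4}$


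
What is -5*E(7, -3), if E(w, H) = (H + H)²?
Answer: -180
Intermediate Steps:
E(w, H) = 4*H² (E(w, H) = (2*H)² = 4*H²)
-5*E(7, -3) = -20*(-3)² = -20*9 = -5*36 = -180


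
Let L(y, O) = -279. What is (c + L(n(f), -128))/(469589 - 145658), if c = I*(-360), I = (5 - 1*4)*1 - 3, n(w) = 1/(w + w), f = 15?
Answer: 147/107977 ≈ 0.0013614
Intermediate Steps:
n(w) = 1/(2*w)
I = -2 (I = (5 - 4)*1 - 3 = 1*1 - 3 = 1 - 3 = -2)
c = 720 (c = -2*(-360) = 720)
(c + L(n(f), -128))/(469589 - 145658) = (720 - 279)/(469589 - 145658) = 441/323931 = 441*(1/323931) = 147/107977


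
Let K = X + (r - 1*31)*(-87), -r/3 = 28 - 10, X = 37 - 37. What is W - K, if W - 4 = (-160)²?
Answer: 18209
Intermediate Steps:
X = 0
r = -54 (r = -3*(28 - 10) = -3*18 = -54)
W = 25604 (W = 4 + (-160)² = 4 + 25600 = 25604)
K = 7395 (K = 0 + (-54 - 1*31)*(-87) = 0 + (-54 - 31)*(-87) = 0 - 85*(-87) = 0 + 7395 = 7395)
W - K = 25604 - 1*7395 = 25604 - 7395 = 18209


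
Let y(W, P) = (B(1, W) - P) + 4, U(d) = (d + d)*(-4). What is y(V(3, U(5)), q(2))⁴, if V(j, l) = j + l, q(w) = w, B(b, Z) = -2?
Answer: 0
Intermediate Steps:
U(d) = -8*d (U(d) = (2*d)*(-4) = -8*d)
y(W, P) = 2 - P (y(W, P) = (-2 - P) + 4 = 2 - P)
y(V(3, U(5)), q(2))⁴ = (2 - 1*2)⁴ = (2 - 2)⁴ = 0⁴ = 0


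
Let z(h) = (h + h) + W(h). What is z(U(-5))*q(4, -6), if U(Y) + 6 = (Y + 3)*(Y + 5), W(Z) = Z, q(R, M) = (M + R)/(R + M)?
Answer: -18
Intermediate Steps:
q(R, M) = 1 (q(R, M) = (M + R)/(M + R) = 1)
U(Y) = -6 + (3 + Y)*(5 + Y) (U(Y) = -6 + (Y + 3)*(Y + 5) = -6 + (3 + Y)*(5 + Y))
z(h) = 3*h (z(h) = (h + h) + h = 2*h + h = 3*h)
z(U(-5))*q(4, -6) = (3*(9 + (-5)**2 + 8*(-5)))*1 = (3*(9 + 25 - 40))*1 = (3*(-6))*1 = -18*1 = -18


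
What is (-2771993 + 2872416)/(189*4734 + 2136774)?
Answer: 100423/3031500 ≈ 0.033126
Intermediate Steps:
(-2771993 + 2872416)/(189*4734 + 2136774) = 100423/(894726 + 2136774) = 100423/3031500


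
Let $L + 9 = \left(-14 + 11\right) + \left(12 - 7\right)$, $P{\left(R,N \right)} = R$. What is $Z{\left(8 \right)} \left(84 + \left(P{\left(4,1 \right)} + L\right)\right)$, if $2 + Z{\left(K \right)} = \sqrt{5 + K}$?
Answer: $-162 + 81 \sqrt{13} \approx 130.05$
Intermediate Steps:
$Z{\left(K \right)} = -2 + \sqrt{5 + K}$
$L = -7$ ($L = -9 + \left(\left(-14 + 11\right) + \left(12 - 7\right)\right) = -9 + \left(-3 + \left(12 - 7\right)\right) = -9 + \left(-3 + 5\right) = -9 + 2 = -7$)
$Z{\left(8 \right)} \left(84 + \left(P{\left(4,1 \right)} + L\right)\right) = \left(-2 + \sqrt{5 + 8}\right) \left(84 + \left(4 - 7\right)\right) = \left(-2 + \sqrt{13}\right) \left(84 - 3\right) = \left(-2 + \sqrt{13}\right) 81 = -162 + 81 \sqrt{13}$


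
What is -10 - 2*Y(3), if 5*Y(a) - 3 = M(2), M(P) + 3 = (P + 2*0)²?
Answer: -58/5 ≈ -11.600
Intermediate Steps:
M(P) = -3 + P² (M(P) = -3 + (P + 2*0)² = -3 + (P + 0)² = -3 + P²)
Y(a) = ⅘ (Y(a) = ⅗ + (-3 + 2²)/5 = ⅗ + (-3 + 4)/5 = ⅗ + (⅕)*1 = ⅗ + ⅕ = ⅘)
-10 - 2*Y(3) = -10 - 2*⅘ = -10 - 8/5 = -58/5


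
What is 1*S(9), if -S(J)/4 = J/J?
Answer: -4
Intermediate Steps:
S(J) = -4 (S(J) = -4*J/J = -4*1 = -4)
1*S(9) = 1*(-4) = -4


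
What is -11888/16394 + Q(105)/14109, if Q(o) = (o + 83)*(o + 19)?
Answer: 107224568/115651473 ≈ 0.92714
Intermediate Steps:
Q(o) = (19 + o)*(83 + o) (Q(o) = (83 + o)*(19 + o) = (19 + o)*(83 + o))
-11888/16394 + Q(105)/14109 = -11888/16394 + (1577 + 105² + 102*105)/14109 = -11888*1/16394 + (1577 + 11025 + 10710)*(1/14109) = -5944/8197 + 23312*(1/14109) = -5944/8197 + 23312/14109 = 107224568/115651473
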